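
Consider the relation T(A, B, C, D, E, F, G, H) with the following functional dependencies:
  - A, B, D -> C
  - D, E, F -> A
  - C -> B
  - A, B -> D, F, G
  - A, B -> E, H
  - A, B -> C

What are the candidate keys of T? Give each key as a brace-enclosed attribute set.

{A, B} is a candidate key since {A, B}⁺ = {A, B, C, D, E, F, G, H} covers every attribute.
{A, C} is a candidate key since {A, C}⁺ = {A, B, C, D, E, F, G, H} covers every attribute.
{B, D, E, F} is a candidate key since {B, D, E, F}⁺ = {A, B, C, D, E, F, G, H} covers every attribute.
{C, D, E, F} is a candidate key since {C, D, E, F}⁺ = {A, B, C, D, E, F, G, H} covers every attribute.
No proper subset of any of these is a key, and no other minimal superkey exists.

{A, B}, {A, C}, {B, D, E, F}, {C, D, E, F}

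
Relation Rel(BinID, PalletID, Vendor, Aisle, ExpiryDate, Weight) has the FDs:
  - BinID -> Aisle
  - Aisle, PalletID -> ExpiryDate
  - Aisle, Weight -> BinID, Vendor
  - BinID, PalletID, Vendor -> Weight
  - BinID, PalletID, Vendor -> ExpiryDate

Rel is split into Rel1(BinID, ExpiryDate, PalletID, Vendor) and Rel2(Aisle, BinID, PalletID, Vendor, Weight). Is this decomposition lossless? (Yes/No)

Yes

Rel1 ∩ Rel2 = {BinID, PalletID, Vendor}; its closure under F is {Aisle, BinID, ExpiryDate, PalletID, Vendor, Weight}.
This includes all of Rel1, so the common attributes are a superkey of Rel1 — the join is lossless.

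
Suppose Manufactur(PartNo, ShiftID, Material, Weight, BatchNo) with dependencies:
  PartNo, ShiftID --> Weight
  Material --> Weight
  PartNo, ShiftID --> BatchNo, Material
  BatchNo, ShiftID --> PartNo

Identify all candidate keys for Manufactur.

No FD produces {ShiftID}, so it must be in every candidate key.
{BatchNo, ShiftID}⁺ = {BatchNo, Material, PartNo, ShiftID, Weight}, which is every attribute, so {BatchNo, ShiftID} is a candidate key.
{PartNo, ShiftID}⁺ = {BatchNo, Material, PartNo, ShiftID, Weight}, which is every attribute, so {PartNo, ShiftID} is a candidate key.
No proper subset of any of these is a key, and no other minimal superkey exists.

{BatchNo, ShiftID}, {PartNo, ShiftID}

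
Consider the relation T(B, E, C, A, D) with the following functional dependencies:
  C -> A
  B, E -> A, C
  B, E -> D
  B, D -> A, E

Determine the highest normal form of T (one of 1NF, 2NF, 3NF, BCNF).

2NF

Candidate keys: {B, D}, {B, E}. Prime attributes: {B, D, E}.
C -> A: {C}⁺ = {A, C}, which is not all of the attributes, so the left side is not a superkey — BCNF is violated.
Because {A} is non-prime and the left side of C -> A is not a superkey, the relation is not in 3NF.
No proper subset of a key has a non-prime attribute in its closure, so there is no partial dependency; 2NF holds.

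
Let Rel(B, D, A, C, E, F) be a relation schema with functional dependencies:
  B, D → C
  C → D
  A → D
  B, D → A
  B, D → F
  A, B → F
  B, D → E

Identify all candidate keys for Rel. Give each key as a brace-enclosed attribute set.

{A, B}, {B, C}, {B, D}

No FD produces {B}, so it must be in every candidate key.
Closure of {A, B} is {A, B, C, D, E, F}, the whole schema; {A, B} is a candidate key.
Closure of {B, C} is {A, B, C, D, E, F}, the whole schema; {B, C} is a candidate key.
Closure of {B, D} is {A, B, C, D, E, F}, the whole schema; {B, D} is a candidate key.
No proper subset of any of these is a key, and no other minimal superkey exists.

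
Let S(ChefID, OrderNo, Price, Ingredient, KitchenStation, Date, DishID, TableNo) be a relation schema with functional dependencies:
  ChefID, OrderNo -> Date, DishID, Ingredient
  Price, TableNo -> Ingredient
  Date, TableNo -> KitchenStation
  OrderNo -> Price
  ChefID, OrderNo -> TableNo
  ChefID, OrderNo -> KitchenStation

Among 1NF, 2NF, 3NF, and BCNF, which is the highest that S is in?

1NF

Candidate key: {ChefID, OrderNo}. Prime attributes: {ChefID, OrderNo}.
Price, TableNo -> Ingredient: {Price, TableNo}⁺ = {Ingredient, Price, TableNo}, which is not all of the attributes, so the left side is not a superkey — BCNF is violated.
Price, TableNo -> Ingredient determines the non-prime attribute {Ingredient} from a non-superkey — 3NF is violated.
Since {OrderNo} ⊂ {ChefID, OrderNo} and {OrderNo}⁺ ⊇ {Price} with {Price} non-prime, there is a partial dependency; 2NF fails.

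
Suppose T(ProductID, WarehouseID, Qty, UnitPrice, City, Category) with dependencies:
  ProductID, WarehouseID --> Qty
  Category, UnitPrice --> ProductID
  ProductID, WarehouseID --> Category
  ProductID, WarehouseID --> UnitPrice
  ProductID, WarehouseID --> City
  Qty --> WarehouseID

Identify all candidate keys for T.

{Category, Qty, UnitPrice}, {Category, UnitPrice, WarehouseID}, {ProductID, Qty}, {ProductID, WarehouseID}

{ProductID, Qty} is a candidate key since {ProductID, Qty}⁺ = {Category, City, ProductID, Qty, UnitPrice, WarehouseID} covers every attribute.
{ProductID, WarehouseID} is a candidate key since {ProductID, WarehouseID}⁺ = {Category, City, ProductID, Qty, UnitPrice, WarehouseID} covers every attribute.
{Category, Qty, UnitPrice} is a candidate key since {Category, Qty, UnitPrice}⁺ = {Category, City, ProductID, Qty, UnitPrice, WarehouseID} covers every attribute.
{Category, UnitPrice, WarehouseID} is a candidate key since {Category, UnitPrice, WarehouseID}⁺ = {Category, City, ProductID, Qty, UnitPrice, WarehouseID} covers every attribute.
No proper subset of any of these is a key, and no other minimal superkey exists.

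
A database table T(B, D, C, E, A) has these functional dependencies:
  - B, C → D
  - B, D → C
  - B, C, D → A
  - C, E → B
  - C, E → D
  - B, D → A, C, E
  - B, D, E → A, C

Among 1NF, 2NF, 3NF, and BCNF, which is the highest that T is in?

BCNF

Candidate keys: {B, C}, {B, D}, {C, E}. Prime attributes: {B, C, D, E}.
Every FD has a superkey on the left, so the relation is in BCNF.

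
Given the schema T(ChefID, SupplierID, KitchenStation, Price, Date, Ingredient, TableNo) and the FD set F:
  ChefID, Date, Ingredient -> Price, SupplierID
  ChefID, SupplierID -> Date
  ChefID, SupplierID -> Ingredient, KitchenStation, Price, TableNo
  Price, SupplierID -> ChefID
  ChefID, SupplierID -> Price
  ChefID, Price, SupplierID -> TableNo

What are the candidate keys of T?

{ChefID, Date, Ingredient}, {ChefID, SupplierID}, {Price, SupplierID}

{ChefID, SupplierID} is a candidate key since {ChefID, SupplierID}⁺ = {ChefID, Date, Ingredient, KitchenStation, Price, SupplierID, TableNo} covers every attribute.
{Price, SupplierID} is a candidate key since {Price, SupplierID}⁺ = {ChefID, Date, Ingredient, KitchenStation, Price, SupplierID, TableNo} covers every attribute.
{ChefID, Date, Ingredient} is a candidate key since {ChefID, Date, Ingredient}⁺ = {ChefID, Date, Ingredient, KitchenStation, Price, SupplierID, TableNo} covers every attribute.
No proper subset of any of these is a key, and no other minimal superkey exists.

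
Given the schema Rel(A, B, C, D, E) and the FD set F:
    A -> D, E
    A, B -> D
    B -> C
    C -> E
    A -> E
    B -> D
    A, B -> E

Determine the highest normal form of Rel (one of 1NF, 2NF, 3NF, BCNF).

1NF

Candidate key: {A, B}. Prime attributes: {A, B}.
A -> D, E breaks BCNF: {A}⁺ = {A, D, E}, so {A} is not a superkey.
A -> D, E determines the non-prime attributes {D, E} from a non-superkey — 3NF is violated.
Since {A} ⊂ {A, B} and {A}⁺ ⊇ {D, E} with {D, E} non-prime, there is a partial dependency; 2NF fails.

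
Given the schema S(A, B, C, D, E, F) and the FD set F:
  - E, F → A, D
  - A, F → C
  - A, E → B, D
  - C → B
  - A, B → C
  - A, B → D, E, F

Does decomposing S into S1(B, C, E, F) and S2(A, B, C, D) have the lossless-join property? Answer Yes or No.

The shared attributes are {B, C} and {B, C}⁺ = {B, C}.
S1 ⊄ {B, C} and S2 ⊄ {B, C}, so the split is lossy.

No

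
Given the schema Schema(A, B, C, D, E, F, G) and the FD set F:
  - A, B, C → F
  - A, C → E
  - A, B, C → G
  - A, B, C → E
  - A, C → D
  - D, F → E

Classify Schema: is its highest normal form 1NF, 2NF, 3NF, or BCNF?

Candidate key: {A, B, C}. Prime attributes: {A, B, C}.
A, C → E: {A, C}⁺ = {A, C, D, E}, which is not all of the attributes, so the left side is not a superkey — BCNF is violated.
A, C → E has non-prime {E} on the right and a non-superkey on the left, so 3NF fails.
The proper key subset {A, C} of {A, B, C} determines non-prime {D, E}, so the relation is not even in 2NF.

1NF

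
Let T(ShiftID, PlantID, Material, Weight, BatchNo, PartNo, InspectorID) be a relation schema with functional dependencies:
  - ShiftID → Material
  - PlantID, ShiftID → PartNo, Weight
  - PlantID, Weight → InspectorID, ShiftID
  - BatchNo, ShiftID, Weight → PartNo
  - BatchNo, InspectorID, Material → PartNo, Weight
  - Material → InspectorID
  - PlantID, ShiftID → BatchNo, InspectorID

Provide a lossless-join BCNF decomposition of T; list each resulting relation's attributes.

Candidate keys of the original relation: {BatchNo, Material, PlantID}, {PlantID, ShiftID}, {PlantID, Weight}.
{BatchNo, InspectorID, Material, PartNo, PlantID, ShiftID, Weight}: {ShiftID} determines {InspectorID, Material, ShiftID} here but is not a superkey — split on ShiftID → InspectorID, Material, giving {InspectorID, Material, ShiftID} and {BatchNo, PartNo, PlantID, ShiftID, Weight}.
{InspectorID, Material, ShiftID}: {Material} determines {InspectorID, Material} here but is not a superkey — split on Material → InspectorID, giving {InspectorID, Material} and {Material, ShiftID}.
{InspectorID, Material}: every determinant is a superkey — BCNF.
{Material, ShiftID}: every determinant is a superkey — BCNF.
{BatchNo, PartNo, PlantID, ShiftID, Weight}: {BatchNo, ShiftID, Weight} determines {BatchNo, PartNo, ShiftID, Weight} here but is not a superkey — split on BatchNo, ShiftID, Weight → PartNo, giving {BatchNo, PartNo, ShiftID, Weight} and {BatchNo, PlantID, ShiftID, Weight}.
{BatchNo, PartNo, ShiftID, Weight}: every determinant is a superkey — BCNF.
{BatchNo, PlantID, ShiftID, Weight}: {BatchNo, ShiftID} determines {BatchNo, ShiftID, Weight} here but is not a superkey — split on BatchNo, ShiftID → Weight, giving {BatchNo, ShiftID, Weight} and {BatchNo, PlantID, ShiftID}.
{BatchNo, ShiftID, Weight}: every determinant is a superkey — BCNF.
{BatchNo, PlantID, ShiftID}: every determinant is a superkey — BCNF.

{BatchNo, PartNo, ShiftID, Weight}; {BatchNo, PlantID, ShiftID}; {InspectorID, Material}; {Material, ShiftID}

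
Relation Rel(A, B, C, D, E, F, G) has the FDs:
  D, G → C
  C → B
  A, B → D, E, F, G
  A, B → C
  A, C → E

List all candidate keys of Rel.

{A, B}, {A, C}, {A, D, G}

{A} never appears on the right of any FD, so every key must include it.
Closure of {A, B} is {A, B, C, D, E, F, G}, the whole schema; {A, B} is a candidate key.
Closure of {A, C} is {A, B, C, D, E, F, G}, the whole schema; {A, C} is a candidate key.
Closure of {A, D, G} is {A, B, C, D, E, F, G}, the whole schema; {A, D, G} is a candidate key.
Any other superkey properly contains one of these, so there are no further candidate keys.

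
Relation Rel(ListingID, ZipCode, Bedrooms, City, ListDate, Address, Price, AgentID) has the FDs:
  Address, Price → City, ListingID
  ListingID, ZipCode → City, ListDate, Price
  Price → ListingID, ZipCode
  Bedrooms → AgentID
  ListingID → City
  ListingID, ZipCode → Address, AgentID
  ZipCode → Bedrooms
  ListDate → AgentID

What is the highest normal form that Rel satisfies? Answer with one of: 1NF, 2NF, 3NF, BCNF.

1NF

Candidate keys: {ListingID, ZipCode}, {Price}. Prime attributes: {ListingID, Price, ZipCode}.
Bedrooms → AgentID: {Bedrooms}⁺ = {AgentID, Bedrooms}, which is not all of the attributes, so the left side is not a superkey — BCNF is violated.
Bedrooms → AgentID has non-prime {AgentID} on the right and a non-superkey on the left, so 3NF fails.
{ListingID} is a proper subset of the key {ListingID, ZipCode}, and {ListingID}⁺ contains the non-prime attribute {City} — a partial dependency, so 2NF is violated.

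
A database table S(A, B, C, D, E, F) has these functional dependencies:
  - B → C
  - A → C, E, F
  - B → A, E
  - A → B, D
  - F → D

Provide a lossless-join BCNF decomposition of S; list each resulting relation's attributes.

Candidate keys of the original relation: {A}, {B}.
{A, B, C, D, E, F}: {F} determines {D, F} here but is not a superkey — split on F → D, giving {D, F} and {A, B, C, E, F}.
{D, F}: every determinant is a superkey — BCNF.
{A, B, C, E, F}: every determinant is a superkey — BCNF.

{A, B, C, E, F}; {D, F}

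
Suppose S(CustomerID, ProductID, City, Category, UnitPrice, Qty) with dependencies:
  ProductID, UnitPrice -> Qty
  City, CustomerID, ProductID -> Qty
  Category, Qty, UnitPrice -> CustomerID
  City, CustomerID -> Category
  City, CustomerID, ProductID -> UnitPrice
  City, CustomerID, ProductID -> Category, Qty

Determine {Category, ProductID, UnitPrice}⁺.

{Category, CustomerID, ProductID, Qty, UnitPrice}

Start with {Category, ProductID, UnitPrice}.
ProductID, UnitPrice -> Qty applies; add {Qty} → now {Category, ProductID, Qty, UnitPrice}.
Category, Qty, UnitPrice -> CustomerID applies; add {CustomerID} → now {Category, CustomerID, ProductID, Qty, UnitPrice}.
No further FD applies.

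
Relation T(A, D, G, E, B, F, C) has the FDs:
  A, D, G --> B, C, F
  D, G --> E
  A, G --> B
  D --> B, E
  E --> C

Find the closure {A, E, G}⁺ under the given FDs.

{A, B, C, E, G}

Start with {A, E, G}.
A, G --> B applies; add {B} → now {A, B, E, G}.
E --> C applies; add {C} → now {A, B, C, E, G}.
No further FD applies.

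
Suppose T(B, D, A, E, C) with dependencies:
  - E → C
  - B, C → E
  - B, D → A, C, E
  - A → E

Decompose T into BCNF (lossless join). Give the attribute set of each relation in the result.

{A, B, D}; {A, E}; {C, E}

Candidate key of the original relation: {B, D}.
In {A, B, C, D, E}, {E} is not a superkey ({E}⁺ restricted to this set is {C, E}), so split on E → C into {C, E} and {A, B, D, E}.
{C, E} is in BCNF.
In {A, B, D, E}, {A} is not a superkey ({A}⁺ restricted to this set is {A, E}), so split on A → E into {A, E} and {A, B, D}.
{A, E} is in BCNF.
{A, B, D} is in BCNF.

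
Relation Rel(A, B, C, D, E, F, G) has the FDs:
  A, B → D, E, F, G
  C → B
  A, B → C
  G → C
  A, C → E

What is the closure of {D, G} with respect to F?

{B, C, D, G}

Start with {D, G}.
G → C applies; add {C} → now {C, D, G}.
C → B applies; add {B} → now {B, C, D, G}.
No further FD applies.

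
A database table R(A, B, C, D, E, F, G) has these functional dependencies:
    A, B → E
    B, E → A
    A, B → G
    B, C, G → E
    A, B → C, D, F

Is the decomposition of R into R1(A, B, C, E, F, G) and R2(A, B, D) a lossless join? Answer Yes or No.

Yes

The shared attributes are {A, B} and {A, B}⁺ = {A, B, C, D, E, F, G}.
This includes all of R1, so the common attributes are a superkey of R1 — the join is lossless.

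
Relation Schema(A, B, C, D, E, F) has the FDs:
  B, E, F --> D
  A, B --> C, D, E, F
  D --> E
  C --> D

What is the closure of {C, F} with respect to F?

Start with {C, F}.
C --> D applies; add {D} → now {C, D, F}.
D --> E applies; add {E} → now {C, D, E, F}.
No further FD applies.

{C, D, E, F}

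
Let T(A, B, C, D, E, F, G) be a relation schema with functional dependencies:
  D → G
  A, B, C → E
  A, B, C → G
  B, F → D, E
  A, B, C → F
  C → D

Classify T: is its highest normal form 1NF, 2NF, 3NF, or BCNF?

1NF

Candidate key: {A, B, C}. Prime attributes: {A, B, C}.
For D → G we have {D}⁺ = {D, G}; {D} is not a superkey, so BCNF fails.
Because {G} is non-prime and the left side of D → G is not a superkey, the relation is not in 3NF.
Since {C} ⊂ {A, B, C} and {C}⁺ ⊇ {D, G} with {D, G} non-prime, there is a partial dependency; 2NF fails.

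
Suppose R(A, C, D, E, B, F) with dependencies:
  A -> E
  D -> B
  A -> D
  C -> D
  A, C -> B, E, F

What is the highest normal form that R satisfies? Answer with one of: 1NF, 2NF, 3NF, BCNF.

1NF

Candidate key: {A, C}. Prime attributes: {A, C}.
A -> E breaks BCNF: {A}⁺ = {A, B, D, E}, so {A} is not a superkey.
Because {E} is non-prime and the left side of A -> E is not a superkey, the relation is not in 3NF.
The proper key subset {A} of {A, C} determines non-prime {B, D, E}, so the relation is not even in 2NF.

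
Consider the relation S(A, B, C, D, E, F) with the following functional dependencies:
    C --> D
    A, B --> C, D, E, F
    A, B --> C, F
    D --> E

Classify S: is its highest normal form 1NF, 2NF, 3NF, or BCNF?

2NF

Candidate key: {A, B}. Prime attributes: {A, B}.
C --> D breaks BCNF: {C}⁺ = {C, D, E}, so {C} is not a superkey.
Because {D} is non-prime and the left side of C --> D is not a superkey, the relation is not in 3NF.
Checking every proper subset of each key, none determines a non-prime attribute — 2NF is satisfied.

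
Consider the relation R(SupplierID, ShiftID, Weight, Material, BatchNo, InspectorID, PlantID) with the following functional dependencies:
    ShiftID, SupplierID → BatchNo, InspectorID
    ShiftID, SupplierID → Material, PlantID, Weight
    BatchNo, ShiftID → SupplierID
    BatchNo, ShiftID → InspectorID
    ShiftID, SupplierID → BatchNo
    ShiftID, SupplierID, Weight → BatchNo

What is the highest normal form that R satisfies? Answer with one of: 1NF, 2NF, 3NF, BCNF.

Candidate keys: {BatchNo, ShiftID}, {ShiftID, SupplierID}. Prime attributes: {BatchNo, ShiftID, SupplierID}.
Every FD has a superkey on the left, so the relation is in BCNF.

BCNF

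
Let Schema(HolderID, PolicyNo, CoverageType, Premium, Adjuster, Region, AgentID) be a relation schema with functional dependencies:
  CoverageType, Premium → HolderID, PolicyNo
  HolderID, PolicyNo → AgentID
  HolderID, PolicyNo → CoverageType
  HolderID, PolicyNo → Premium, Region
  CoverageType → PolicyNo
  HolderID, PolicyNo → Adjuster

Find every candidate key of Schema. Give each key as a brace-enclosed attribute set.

{CoverageType, HolderID}, {CoverageType, Premium}, {HolderID, PolicyNo}

{CoverageType, HolderID} is a candidate key since {CoverageType, HolderID}⁺ = {Adjuster, AgentID, CoverageType, HolderID, PolicyNo, Premium, Region} covers every attribute.
{CoverageType, Premium} is a candidate key since {CoverageType, Premium}⁺ = {Adjuster, AgentID, CoverageType, HolderID, PolicyNo, Premium, Region} covers every attribute.
{HolderID, PolicyNo} is a candidate key since {HolderID, PolicyNo}⁺ = {Adjuster, AgentID, CoverageType, HolderID, PolicyNo, Premium, Region} covers every attribute.
No proper subset of any of these is a key, and no other minimal superkey exists.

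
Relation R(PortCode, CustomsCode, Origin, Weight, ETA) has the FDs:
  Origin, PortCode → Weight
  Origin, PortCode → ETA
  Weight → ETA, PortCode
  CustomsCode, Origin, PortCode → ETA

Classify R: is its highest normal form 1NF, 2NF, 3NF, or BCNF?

1NF

Candidate keys: {CustomsCode, Origin, PortCode}, {CustomsCode, Origin, Weight}. Prime attributes: {CustomsCode, Origin, PortCode, Weight}.
Origin, PortCode → Weight breaks BCNF: {Origin, PortCode}⁺ = {ETA, Origin, PortCode, Weight}, so {Origin, PortCode} is not a superkey.
Origin, PortCode → ETA has non-prime {ETA} on the right and a non-superkey on the left, so 3NF fails.
{Origin, PortCode} is a proper subset of the key {CustomsCode, Origin, PortCode}, and {Origin, PortCode}⁺ contains the non-prime attribute {ETA} — a partial dependency, so 2NF is violated.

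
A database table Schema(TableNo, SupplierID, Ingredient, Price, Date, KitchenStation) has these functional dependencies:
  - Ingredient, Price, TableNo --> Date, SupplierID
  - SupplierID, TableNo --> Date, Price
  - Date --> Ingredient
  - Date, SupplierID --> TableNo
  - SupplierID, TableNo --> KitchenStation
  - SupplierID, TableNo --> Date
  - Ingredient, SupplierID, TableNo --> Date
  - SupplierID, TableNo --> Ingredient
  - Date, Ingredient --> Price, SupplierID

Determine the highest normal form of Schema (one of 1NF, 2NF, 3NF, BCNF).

BCNF

Candidate keys: {Date}, {Ingredient, Price, TableNo}, {SupplierID, TableNo}. Prime attributes: {Date, Ingredient, Price, SupplierID, TableNo}.
Each dependency's left side is a superkey — BCNF holds.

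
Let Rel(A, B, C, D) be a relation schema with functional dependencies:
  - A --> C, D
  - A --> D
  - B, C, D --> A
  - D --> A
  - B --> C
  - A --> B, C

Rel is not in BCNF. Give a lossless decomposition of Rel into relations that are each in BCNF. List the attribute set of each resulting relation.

Candidate keys of the original relation: {A}, {D}.
{A, B, C, D}: {B} determines {B, C} here but is not a superkey — split on B --> C, giving {B, C} and {A, B, D}.
{B, C} is in BCNF.
{A, B, D} is in BCNF.

{A, B, D}; {B, C}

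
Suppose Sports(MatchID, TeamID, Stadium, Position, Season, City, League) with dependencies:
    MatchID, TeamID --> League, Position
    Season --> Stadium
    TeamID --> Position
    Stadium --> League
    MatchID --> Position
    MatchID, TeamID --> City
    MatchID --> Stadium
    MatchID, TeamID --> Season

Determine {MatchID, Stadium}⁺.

{League, MatchID, Position, Stadium}

Start with {MatchID, Stadium}.
Stadium --> League applies; add {League} → now {League, MatchID, Stadium}.
MatchID --> Position applies; add {Position} → now {League, MatchID, Position, Stadium}.
No further FD applies.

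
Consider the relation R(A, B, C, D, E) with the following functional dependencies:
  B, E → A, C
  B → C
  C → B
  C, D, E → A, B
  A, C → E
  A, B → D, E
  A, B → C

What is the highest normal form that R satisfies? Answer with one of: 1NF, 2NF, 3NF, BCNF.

Candidate keys: {A, B}, {A, C}, {B, E}, {C, E}. Prime attributes: {A, B, C, E}.
B → C breaks BCNF: {B}⁺ = {B, C}, so {B} is not a superkey.
Since {C} ⊆ prime attributes and every other non-superkey FD also has a prime right side, the schema is in 3NF.

3NF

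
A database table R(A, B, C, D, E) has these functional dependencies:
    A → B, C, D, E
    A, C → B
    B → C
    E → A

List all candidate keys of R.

{A} is a candidate key since {A}⁺ = {A, B, C, D, E} covers every attribute.
{E} is a candidate key since {E}⁺ = {A, B, C, D, E} covers every attribute.
Any other superkey properly contains one of these, so there are no further candidate keys.

{A}, {E}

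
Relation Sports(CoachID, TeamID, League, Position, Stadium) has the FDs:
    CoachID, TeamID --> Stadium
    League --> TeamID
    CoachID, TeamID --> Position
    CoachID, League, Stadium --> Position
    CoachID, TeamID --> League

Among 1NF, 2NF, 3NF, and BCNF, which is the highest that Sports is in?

Candidate keys: {CoachID, League}, {CoachID, TeamID}. Prime attributes: {CoachID, League, TeamID}.
For League --> TeamID we have {League}⁺ = {League, TeamID}; {League} is not a superkey, so BCNF fails.
Since {TeamID} ⊆ prime attributes and every other non-superkey FD also has a prime right side, the schema is in 3NF.

3NF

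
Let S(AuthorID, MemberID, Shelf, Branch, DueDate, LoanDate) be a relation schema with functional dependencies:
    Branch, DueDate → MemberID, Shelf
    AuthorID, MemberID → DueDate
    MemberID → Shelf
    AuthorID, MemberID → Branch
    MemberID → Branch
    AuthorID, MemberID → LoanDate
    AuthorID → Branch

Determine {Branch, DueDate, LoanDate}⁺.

Start with {Branch, DueDate, LoanDate}.
Branch, DueDate → MemberID, Shelf applies; add {MemberID, Shelf} → now {Branch, DueDate, LoanDate, MemberID, Shelf}.
No further FD applies.

{Branch, DueDate, LoanDate, MemberID, Shelf}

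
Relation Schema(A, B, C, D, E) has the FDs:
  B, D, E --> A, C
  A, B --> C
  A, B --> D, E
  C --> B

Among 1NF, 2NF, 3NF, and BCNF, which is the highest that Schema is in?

Candidate keys: {A, B}, {A, C}, {B, D, E}, {C, D, E}. Prime attributes: {A, B, C, D, E}.
For C --> B we have {C}⁺ = {B, C}; {C} is not a superkey, so BCNF fails.
But every attribute on its right side ({B}) is prime, and the same holds for every other non-superkey FD, so 3NF still holds.

3NF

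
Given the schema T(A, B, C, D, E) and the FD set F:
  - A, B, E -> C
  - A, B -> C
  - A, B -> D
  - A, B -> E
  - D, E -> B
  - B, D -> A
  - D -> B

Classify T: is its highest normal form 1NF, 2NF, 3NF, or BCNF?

BCNF

Candidate keys: {A, B}, {D}. Prime attributes: {A, B, D}.
The left-hand side of every FD is a superkey, so BCNF is satisfied.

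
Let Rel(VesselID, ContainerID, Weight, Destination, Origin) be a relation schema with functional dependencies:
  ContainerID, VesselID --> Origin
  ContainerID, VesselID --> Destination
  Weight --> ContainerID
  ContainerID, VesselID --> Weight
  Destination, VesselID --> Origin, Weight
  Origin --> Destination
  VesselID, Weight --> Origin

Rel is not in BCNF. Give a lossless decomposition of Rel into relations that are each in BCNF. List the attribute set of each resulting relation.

Candidate keys of the original relation: {ContainerID, VesselID}, {Destination, VesselID}, {Origin, VesselID}, {VesselID, Weight}.
In {ContainerID, Destination, Origin, VesselID, Weight}, {Weight} is not a superkey ({Weight}⁺ restricted to this set is {ContainerID, Weight}), so split on Weight --> ContainerID into {ContainerID, Weight} and {Destination, Origin, VesselID, Weight}.
{ContainerID, Weight} has no BCNF violation.
In {Destination, Origin, VesselID, Weight}, {Origin} is not a superkey ({Origin}⁺ restricted to this set is {Destination, Origin}), so split on Origin --> Destination into {Destination, Origin} and {Origin, VesselID, Weight}.
{Destination, Origin} has no BCNF violation.
{Origin, VesselID, Weight} has no BCNF violation.

{ContainerID, Weight}; {Destination, Origin}; {Origin, VesselID, Weight}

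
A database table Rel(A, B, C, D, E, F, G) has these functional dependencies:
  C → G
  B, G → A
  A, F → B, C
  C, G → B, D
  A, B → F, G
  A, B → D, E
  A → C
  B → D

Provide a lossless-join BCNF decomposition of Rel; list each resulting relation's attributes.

{A, B, C, E, F, G}; {B, D}

Candidate keys of the original relation: {A}, {B, G}, {C}.
{A, B, C, D, E, F, G}: {B} determines {B, D} here but is not a superkey — split on B → D, giving {B, D} and {A, B, C, E, F, G}.
{B, D} is in BCNF.
{A, B, C, E, F, G} is in BCNF.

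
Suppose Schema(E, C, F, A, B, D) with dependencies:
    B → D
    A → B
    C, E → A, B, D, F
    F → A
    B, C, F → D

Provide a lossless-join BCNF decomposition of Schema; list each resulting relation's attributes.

{A, B}; {A, F}; {B, D}; {C, E, F}

Candidate key of the original relation: {C, E}.
{A, B, C, D, E, F}: {B} determines {B, D} here but is not a superkey — split on B → D, giving {B, D} and {A, B, C, E, F}.
{B, D} has no BCNF violation.
{A, B, C, E, F}: {A} determines {A, B} here but is not a superkey — split on A → B, giving {A, B} and {A, C, E, F}.
{A, B} has no BCNF violation.
{A, C, E, F}: {F} determines {A, F} here but is not a superkey — split on F → A, giving {A, F} and {C, E, F}.
{A, F} has no BCNF violation.
{C, E, F} has no BCNF violation.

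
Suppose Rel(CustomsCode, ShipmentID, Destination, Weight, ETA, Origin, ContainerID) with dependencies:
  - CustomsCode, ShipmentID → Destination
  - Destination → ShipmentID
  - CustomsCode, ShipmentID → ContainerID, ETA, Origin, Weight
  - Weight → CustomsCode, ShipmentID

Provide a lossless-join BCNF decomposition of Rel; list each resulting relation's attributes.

Candidate keys of the original relation: {CustomsCode, Destination}, {CustomsCode, ShipmentID}, {Weight}.
In {ContainerID, CustomsCode, Destination, ETA, Origin, ShipmentID, Weight}, {Destination} is not a superkey ({Destination}⁺ restricted to this set is {Destination, ShipmentID}), so split on Destination → ShipmentID into {Destination, ShipmentID} and {ContainerID, CustomsCode, Destination, ETA, Origin, Weight}.
{Destination, ShipmentID} is in BCNF.
{ContainerID, CustomsCode, Destination, ETA, Origin, Weight} is in BCNF.

{ContainerID, CustomsCode, Destination, ETA, Origin, Weight}; {Destination, ShipmentID}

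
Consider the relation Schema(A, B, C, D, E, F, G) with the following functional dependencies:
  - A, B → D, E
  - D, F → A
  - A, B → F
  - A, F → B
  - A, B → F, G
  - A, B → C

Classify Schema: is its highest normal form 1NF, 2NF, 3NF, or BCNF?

BCNF

Candidate keys: {A, B}, {A, F}, {D, F}. Prime attributes: {A, B, D, F}.
Each dependency's left side is a superkey — BCNF holds.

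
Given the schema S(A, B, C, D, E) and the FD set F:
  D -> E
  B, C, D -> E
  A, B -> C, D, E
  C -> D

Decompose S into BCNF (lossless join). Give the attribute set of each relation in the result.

Candidate key of the original relation: {A, B}.
In {A, B, C, D, E}, {D} is not a superkey ({D}⁺ restricted to this set is {D, E}), so split on D -> E into {D, E} and {A, B, C, D}.
{D, E} is in BCNF.
In {A, B, C, D}, {C} is not a superkey ({C}⁺ restricted to this set is {C, D}), so split on C -> D into {C, D} and {A, B, C}.
{C, D} is in BCNF.
{A, B, C} is in BCNF.

{A, B, C}; {C, D}; {D, E}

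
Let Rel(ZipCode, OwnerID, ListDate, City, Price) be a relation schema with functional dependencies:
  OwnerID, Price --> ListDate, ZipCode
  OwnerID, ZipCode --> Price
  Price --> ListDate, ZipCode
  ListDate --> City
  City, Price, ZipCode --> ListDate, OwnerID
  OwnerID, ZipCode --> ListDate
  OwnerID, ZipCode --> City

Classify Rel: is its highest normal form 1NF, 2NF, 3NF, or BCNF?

2NF

Candidate keys: {OwnerID, ZipCode}, {Price}. Prime attributes: {OwnerID, Price, ZipCode}.
ListDate --> City breaks BCNF: {ListDate}⁺ = {City, ListDate}, so {ListDate} is not a superkey.
ListDate --> City determines the non-prime attribute {City} from a non-superkey — 3NF is violated.
No proper subset of a key has a non-prime attribute in its closure, so there is no partial dependency; 2NF holds.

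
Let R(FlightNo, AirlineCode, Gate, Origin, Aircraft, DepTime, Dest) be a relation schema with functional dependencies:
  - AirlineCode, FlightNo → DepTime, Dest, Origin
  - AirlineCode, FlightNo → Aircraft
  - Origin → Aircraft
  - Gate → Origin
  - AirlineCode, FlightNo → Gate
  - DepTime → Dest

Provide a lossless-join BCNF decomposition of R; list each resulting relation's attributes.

Candidate key of the original relation: {AirlineCode, FlightNo}.
In {Aircraft, AirlineCode, DepTime, Dest, FlightNo, Gate, Origin}, {Origin} is not a superkey ({Origin}⁺ restricted to this set is {Aircraft, Origin}), so split on Origin → Aircraft into {Aircraft, Origin} and {AirlineCode, DepTime, Dest, FlightNo, Gate, Origin}.
{Aircraft, Origin} has no BCNF violation.
In {AirlineCode, DepTime, Dest, FlightNo, Gate, Origin}, {Gate} is not a superkey ({Gate}⁺ restricted to this set is {Gate, Origin}), so split on Gate → Origin into {Gate, Origin} and {AirlineCode, DepTime, Dest, FlightNo, Gate}.
{Gate, Origin} has no BCNF violation.
In {AirlineCode, DepTime, Dest, FlightNo, Gate}, {DepTime} is not a superkey ({DepTime}⁺ restricted to this set is {DepTime, Dest}), so split on DepTime → Dest into {DepTime, Dest} and {AirlineCode, DepTime, FlightNo, Gate}.
{DepTime, Dest} has no BCNF violation.
{AirlineCode, DepTime, FlightNo, Gate} has no BCNF violation.

{Aircraft, Origin}; {AirlineCode, DepTime, FlightNo, Gate}; {DepTime, Dest}; {Gate, Origin}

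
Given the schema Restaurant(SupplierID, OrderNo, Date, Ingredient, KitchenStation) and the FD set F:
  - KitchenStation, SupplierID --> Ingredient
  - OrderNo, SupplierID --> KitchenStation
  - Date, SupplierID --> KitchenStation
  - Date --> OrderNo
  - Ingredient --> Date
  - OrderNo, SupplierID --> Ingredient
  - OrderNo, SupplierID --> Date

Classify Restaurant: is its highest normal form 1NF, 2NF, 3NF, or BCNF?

3NF

Candidate keys: {Date, SupplierID}, {Ingredient, SupplierID}, {KitchenStation, SupplierID}, {OrderNo, SupplierID}. Prime attributes: {Date, Ingredient, KitchenStation, OrderNo, SupplierID}.
For Date --> OrderNo we have {Date}⁺ = {Date, OrderNo}; {Date} is not a superkey, so BCNF fails.
Since {OrderNo} ⊆ prime attributes and every other non-superkey FD also has a prime right side, the schema is in 3NF.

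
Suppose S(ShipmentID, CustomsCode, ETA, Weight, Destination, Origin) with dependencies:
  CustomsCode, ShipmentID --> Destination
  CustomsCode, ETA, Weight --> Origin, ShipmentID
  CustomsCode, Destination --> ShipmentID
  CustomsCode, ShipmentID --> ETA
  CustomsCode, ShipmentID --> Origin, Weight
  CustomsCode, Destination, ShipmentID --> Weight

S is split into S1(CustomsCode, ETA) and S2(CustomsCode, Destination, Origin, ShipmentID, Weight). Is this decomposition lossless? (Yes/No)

No

The shared attributes are {CustomsCode} and {CustomsCode}⁺ = {CustomsCode}.
The closure covers neither S1 nor S2 entirely; the join is not lossless.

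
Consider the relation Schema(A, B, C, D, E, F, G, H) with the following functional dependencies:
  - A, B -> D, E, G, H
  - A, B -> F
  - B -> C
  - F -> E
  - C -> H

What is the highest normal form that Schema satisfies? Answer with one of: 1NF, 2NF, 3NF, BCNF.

Candidate key: {A, B}. Prime attributes: {A, B}.
B -> C: {B}⁺ = {B, C, H}, which is not all of the attributes, so the left side is not a superkey — BCNF is violated.
Because {C} is non-prime and the left side of B -> C is not a superkey, the relation is not in 3NF.
{B} is a proper subset of the key {A, B}, and {B}⁺ contains the non-prime attributes {C, H} — a partial dependency, so 2NF is violated.

1NF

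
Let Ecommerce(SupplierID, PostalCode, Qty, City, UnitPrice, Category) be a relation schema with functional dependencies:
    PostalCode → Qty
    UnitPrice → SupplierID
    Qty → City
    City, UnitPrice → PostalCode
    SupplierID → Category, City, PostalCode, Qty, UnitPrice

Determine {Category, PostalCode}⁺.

Start with {Category, PostalCode}.
PostalCode → Qty applies; add {Qty} → now {Category, PostalCode, Qty}.
Qty → City applies; add {City} → now {Category, City, PostalCode, Qty}.
No further FD applies.

{Category, City, PostalCode, Qty}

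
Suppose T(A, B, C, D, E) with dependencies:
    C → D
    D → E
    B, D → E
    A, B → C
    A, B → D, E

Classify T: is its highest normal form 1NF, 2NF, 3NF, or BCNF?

2NF

Candidate key: {A, B}. Prime attributes: {A, B}.
For C → D we have {C}⁺ = {C, D, E}; {C} is not a superkey, so BCNF fails.
Because {D} is non-prime and the left side of C → D is not a superkey, the relation is not in 3NF.
No proper subset of a key has a non-prime attribute in its closure, so there is no partial dependency; 2NF holds.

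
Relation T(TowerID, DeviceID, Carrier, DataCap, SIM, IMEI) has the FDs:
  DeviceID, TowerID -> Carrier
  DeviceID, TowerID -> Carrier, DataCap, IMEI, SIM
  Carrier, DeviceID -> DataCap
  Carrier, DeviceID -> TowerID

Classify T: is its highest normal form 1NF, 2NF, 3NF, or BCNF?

Candidate keys: {Carrier, DeviceID}, {DeviceID, TowerID}. Prime attributes: {Carrier, DeviceID, TowerID}.
The left-hand side of every FD is a superkey, so BCNF is satisfied.

BCNF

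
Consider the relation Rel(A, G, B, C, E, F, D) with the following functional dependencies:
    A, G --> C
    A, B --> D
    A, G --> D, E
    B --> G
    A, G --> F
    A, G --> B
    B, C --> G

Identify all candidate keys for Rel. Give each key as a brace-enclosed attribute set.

{A} never appears on the right of any FD, so every key must include it.
{A, B}⁺ = {A, B, C, D, E, F, G} — all of the relation — so {A, B} is a candidate key.
{A, G}⁺ = {A, B, C, D, E, F, G} — all of the relation — so {A, G} is a candidate key.
No proper subset of any of these is a key, and no other minimal superkey exists.

{A, B}, {A, G}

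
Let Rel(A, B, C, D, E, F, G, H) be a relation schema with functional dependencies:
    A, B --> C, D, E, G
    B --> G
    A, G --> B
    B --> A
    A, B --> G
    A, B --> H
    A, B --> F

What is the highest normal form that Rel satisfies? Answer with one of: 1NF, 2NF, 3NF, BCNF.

Candidate keys: {A, G}, {B}. Prime attributes: {A, B, G}.
The left-hand side of every FD is a superkey, so BCNF is satisfied.

BCNF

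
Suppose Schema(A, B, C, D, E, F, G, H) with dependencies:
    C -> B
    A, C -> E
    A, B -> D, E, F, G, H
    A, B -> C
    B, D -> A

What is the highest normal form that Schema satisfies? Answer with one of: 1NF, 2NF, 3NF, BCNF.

Candidate keys: {A, B}, {A, C}, {B, D}, {C, D}. Prime attributes: {A, B, C, D}.
C -> B: {C}⁺ = {B, C}, which is not all of the attributes, so the left side is not a superkey — BCNF is violated.
Its right-hand attributes {B} are all prime, as are those of every other non-superkey FD — the relation is in 3NF.

3NF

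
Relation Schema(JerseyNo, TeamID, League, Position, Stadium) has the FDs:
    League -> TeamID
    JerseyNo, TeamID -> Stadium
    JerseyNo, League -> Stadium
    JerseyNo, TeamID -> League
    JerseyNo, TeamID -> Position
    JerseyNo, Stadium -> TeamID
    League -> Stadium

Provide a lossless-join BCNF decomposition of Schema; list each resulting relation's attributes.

{JerseyNo, League, Position}; {League, Stadium, TeamID}

Candidate keys of the original relation: {JerseyNo, League}, {JerseyNo, Stadium}, {JerseyNo, TeamID}.
{JerseyNo, League, Position, Stadium, TeamID}: {League} determines {League, Stadium, TeamID} here but is not a superkey — split on League -> Stadium, TeamID, giving {League, Stadium, TeamID} and {JerseyNo, League, Position}.
{League, Stadium, TeamID} has no BCNF violation.
{JerseyNo, League, Position} has no BCNF violation.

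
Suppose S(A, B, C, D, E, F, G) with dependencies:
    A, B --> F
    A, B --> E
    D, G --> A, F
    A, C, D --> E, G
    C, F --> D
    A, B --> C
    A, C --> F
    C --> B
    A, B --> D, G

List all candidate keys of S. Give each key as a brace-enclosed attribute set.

{A, B}, {A, C}, {B, D, G}, {C, D, G}, {C, F, G}

{A, B}⁺ = {A, B, C, D, E, F, G}, which is every attribute, so {A, B} is a candidate key.
{A, C}⁺ = {A, B, C, D, E, F, G}, which is every attribute, so {A, C} is a candidate key.
{B, D, G}⁺ = {A, B, C, D, E, F, G}, which is every attribute, so {B, D, G} is a candidate key.
{C, D, G}⁺ = {A, B, C, D, E, F, G}, which is every attribute, so {C, D, G} is a candidate key.
{C, F, G}⁺ = {A, B, C, D, E, F, G}, which is every attribute, so {C, F, G} is a candidate key.
No proper subset of any of these is a key, and no other minimal superkey exists.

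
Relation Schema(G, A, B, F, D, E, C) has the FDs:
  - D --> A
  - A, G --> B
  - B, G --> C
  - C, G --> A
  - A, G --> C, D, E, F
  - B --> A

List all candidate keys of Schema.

Attributes never on any right-hand side: {G} — every candidate key must contain it.
Closure of {A, G} is {A, B, C, D, E, F, G}, the whole schema; {A, G} is a candidate key.
Closure of {B, G} is {A, B, C, D, E, F, G}, the whole schema; {B, G} is a candidate key.
Closure of {C, G} is {A, B, C, D, E, F, G}, the whole schema; {C, G} is a candidate key.
Closure of {D, G} is {A, B, C, D, E, F, G}, the whole schema; {D, G} is a candidate key.
Any other superkey properly contains one of these, so there are no further candidate keys.

{A, G}, {B, G}, {C, G}, {D, G}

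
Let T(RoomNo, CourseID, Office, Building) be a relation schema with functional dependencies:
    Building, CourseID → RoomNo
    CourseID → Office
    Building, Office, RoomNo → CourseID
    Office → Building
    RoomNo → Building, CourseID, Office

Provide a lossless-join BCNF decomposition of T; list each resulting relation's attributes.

Candidate keys of the original relation: {CourseID}, {RoomNo}.
In {Building, CourseID, Office, RoomNo}, {Office} is not a superkey ({Office}⁺ restricted to this set is {Building, Office}), so split on Office → Building into {Building, Office} and {CourseID, Office, RoomNo}.
{Building, Office}: every determinant is a superkey — BCNF.
{CourseID, Office, RoomNo}: every determinant is a superkey — BCNF.

{Building, Office}; {CourseID, Office, RoomNo}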